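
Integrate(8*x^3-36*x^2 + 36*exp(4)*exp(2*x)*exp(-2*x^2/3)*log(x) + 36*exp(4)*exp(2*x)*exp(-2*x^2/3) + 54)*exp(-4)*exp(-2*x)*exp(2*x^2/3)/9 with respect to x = (2*x^2 - 6*x + 3*(4*x*log(x) + 7)*exp(-2*x^2/3 + 2*x + 4) - 12)*exp(2*x^2/3 - 2*x - 4)/3 + C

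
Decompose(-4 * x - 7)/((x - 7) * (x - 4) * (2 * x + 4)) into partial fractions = 1/(108*(x + 2)) + 23/(36*(x - 4)) - 35/(54*(x - 7))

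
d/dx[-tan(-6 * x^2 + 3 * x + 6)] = 12*x*tan(-6*x^2 + 3*x + 6)^2 + 12*x - 3*tan(-6*x^2 + 3*x + 6)^2 - 3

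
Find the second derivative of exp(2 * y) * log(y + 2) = (4*y^2*exp(2*y)*log(y + 2) + 16*y*exp(2*y)*log(y + 2) + 4*y*exp(2*y) + 16*exp(2*y)*log(y + 2) + 7*exp(2*y))/(y^2 + 4*y + 4)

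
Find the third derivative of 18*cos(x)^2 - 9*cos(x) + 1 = 9*(16*cos(x) - 1)*sin(x)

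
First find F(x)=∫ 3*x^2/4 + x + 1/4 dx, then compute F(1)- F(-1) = 1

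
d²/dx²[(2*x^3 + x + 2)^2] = 120*x^4 + 48*x^2 + 48*x + 2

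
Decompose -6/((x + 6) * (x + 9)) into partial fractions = 2/(x + 9) - 2/(x + 6)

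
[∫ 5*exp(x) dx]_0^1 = -5 + 5*E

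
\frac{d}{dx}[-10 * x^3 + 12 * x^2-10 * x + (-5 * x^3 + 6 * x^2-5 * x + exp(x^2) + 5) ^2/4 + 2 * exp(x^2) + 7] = 75*x^5/2 - 5*x^4*exp(x^2) - 75*x^4 + 6*x^3*exp(x^2) + 86*x^3 - 25*x^2*exp(x^2)/2 - 225*x^2/2 + x*exp(2*x^2) + 15*x*exp(x^2) + 133*x/2 - 5*exp(x^2)/2 - 45/2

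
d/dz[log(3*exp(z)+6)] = exp(z)/(exp(z) + 2)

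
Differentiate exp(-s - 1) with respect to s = -exp(-s - 1)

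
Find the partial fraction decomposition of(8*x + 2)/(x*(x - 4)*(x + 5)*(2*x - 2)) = 19/(270*(x + 5)) - 5/(18*(x - 1)) + 17/(108*(x - 4)) + 1/(20*x)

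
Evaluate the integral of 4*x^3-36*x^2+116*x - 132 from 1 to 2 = -27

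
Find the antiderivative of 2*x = x^2 + C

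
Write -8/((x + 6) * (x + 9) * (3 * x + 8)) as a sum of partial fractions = -36/(95*(3*x + 8)) - 8/(57*(x + 9)) + 4/(15*(x + 6))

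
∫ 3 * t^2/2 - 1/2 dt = t^3/2 - t/2 + C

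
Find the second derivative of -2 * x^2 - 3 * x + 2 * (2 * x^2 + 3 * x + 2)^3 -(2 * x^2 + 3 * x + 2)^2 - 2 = 480*x^4 + 1440*x^3 + 1824*x^2 + 1116*x + 274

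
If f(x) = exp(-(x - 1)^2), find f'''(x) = (-8*x^3 + 24*x^2 - 12*x - 4)*exp(-x^2 + 2*x - 1)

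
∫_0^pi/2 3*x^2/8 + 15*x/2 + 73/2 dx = -125 - pi/2 + (pi/4 + 5)^3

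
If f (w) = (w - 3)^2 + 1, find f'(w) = 2*w - 6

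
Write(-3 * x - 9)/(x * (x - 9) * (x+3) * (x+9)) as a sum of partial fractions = -1/(54*(x + 9)) - 1/(54*(x - 9)) + 1/(27*x)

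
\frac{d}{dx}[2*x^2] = 4*x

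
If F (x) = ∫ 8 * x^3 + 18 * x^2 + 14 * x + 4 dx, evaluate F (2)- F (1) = 97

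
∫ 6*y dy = 3*y^2 + C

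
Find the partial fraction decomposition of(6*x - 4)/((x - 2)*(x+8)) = 26/(5*(x + 8)) + 4/(5*(x - 2))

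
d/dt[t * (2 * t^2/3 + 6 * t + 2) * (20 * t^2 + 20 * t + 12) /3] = 200*t^4/9 + 1600*t^3/9 + 168*t^2 + 224*t/3 + 8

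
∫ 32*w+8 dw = 16*w^2 + 8*w + C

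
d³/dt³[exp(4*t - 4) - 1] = 64*exp(4*t - 4)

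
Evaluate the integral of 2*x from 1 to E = -1 + exp(2)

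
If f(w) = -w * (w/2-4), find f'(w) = 4 - w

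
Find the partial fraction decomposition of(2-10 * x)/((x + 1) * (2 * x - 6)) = -3/(2*(x + 1)) - 7/(2*(x - 3))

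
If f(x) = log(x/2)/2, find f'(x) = 1/(2*x)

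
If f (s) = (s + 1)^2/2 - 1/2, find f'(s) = s + 1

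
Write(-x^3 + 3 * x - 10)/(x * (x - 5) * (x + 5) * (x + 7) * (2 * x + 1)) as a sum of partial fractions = -14/(99*(2*x + 1)) + 1/(7*(x + 7)) - 1/(9*(x + 5)) - 1/(55*(x - 5)) + 2/(35*x)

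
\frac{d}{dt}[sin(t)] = cos(t)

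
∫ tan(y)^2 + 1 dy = tan(y) + C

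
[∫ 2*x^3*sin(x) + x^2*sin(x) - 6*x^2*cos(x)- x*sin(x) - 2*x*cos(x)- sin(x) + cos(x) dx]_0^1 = -1 - cos(1)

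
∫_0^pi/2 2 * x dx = pi^2/4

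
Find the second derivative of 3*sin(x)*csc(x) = 0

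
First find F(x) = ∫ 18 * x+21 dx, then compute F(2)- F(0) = 78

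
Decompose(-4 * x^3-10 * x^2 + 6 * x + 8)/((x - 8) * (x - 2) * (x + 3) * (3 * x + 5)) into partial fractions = -76/(319*(3*x + 5)) - 2/(55*(x + 3)) + 26/(165*(x - 2)) - 1316/(957*(x - 8))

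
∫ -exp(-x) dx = exp(-x) + C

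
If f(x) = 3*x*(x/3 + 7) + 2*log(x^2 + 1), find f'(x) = (2*x^3 + 21*x^2 + 6*x + 21)/(x^2 + 1)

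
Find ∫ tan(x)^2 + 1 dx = tan(x) + C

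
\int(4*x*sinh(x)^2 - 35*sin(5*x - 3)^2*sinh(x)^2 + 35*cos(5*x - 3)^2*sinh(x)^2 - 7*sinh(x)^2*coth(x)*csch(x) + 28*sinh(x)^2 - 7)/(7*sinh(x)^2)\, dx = 2*x^2/7 + 4*x + sin(10*x - 6)/2 + coth(x) + csch(x) + C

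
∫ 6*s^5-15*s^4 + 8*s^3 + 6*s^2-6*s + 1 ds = s^6 - 3*s^5 + 2*s^4 + 2*s^3 - 3*s^2 + s + C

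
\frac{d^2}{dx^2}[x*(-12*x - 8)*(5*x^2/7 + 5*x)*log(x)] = -720*x^2*log(x)/7 - 60*x^2 - 2760*x*log(x)/7 - 2300*x/7 - 80*log(x) - 120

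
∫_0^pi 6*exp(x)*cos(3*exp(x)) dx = -2*sin(3) + 2*sin(3*exp(pi))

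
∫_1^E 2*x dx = -1 + exp(2)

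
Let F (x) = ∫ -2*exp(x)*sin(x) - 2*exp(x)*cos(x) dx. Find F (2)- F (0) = -2*exp(2)*sin(2)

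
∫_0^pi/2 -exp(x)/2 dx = 1/2 - exp(pi/2)/2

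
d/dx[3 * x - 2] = 3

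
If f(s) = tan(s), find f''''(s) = 24*tan(s)^5 + 40*tan(s)^3 + 16*tan(s)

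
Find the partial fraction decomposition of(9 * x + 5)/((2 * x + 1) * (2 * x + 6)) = 1/(10*(2*x + 1)) + 11/(5*(x + 3))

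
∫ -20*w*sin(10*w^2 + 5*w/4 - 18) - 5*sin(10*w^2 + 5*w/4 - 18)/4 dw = cos(10*w^2 + 5*w/4 - 18) + C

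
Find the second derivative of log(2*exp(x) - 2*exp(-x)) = -4*exp(2*x)/(exp(4*x) - 2*exp(2*x) + 1)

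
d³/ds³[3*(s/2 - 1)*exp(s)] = 3*s*exp(s)/2 + 3*exp(s)/2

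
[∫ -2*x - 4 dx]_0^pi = 4 - (2 + pi)^2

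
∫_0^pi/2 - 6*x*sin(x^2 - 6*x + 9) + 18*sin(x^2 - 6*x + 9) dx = -3*cos(pi^2/4 + 9) - 3*cos(9)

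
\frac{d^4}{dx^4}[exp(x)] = exp(x)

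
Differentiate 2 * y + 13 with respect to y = 2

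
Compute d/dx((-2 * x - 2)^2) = 8*x + 8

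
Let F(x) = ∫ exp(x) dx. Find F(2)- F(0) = -1 + exp(2)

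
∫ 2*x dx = x^2 + C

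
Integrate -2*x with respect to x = -x^2 + C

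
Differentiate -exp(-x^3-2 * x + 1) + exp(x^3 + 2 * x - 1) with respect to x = (3*x^2*exp(2*x^3 + 4*x - 2) + 3*x^2 + 2*exp(2*x^3 + 4*x - 2) + 2)*exp(-x^3 - 2*x + 1)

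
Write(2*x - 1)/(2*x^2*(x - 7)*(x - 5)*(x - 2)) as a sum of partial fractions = 1/(40*(x - 2)) - 3/(100*(x - 5)) + 13/(980*(x - 7)) - 81/(9800*x) + 1/(140*x^2)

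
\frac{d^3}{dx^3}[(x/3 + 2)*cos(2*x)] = 8*x*sin(2*x)/3 + 16*sin(2*x) - 4*cos(2*x)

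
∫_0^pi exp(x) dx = -1 + exp(pi)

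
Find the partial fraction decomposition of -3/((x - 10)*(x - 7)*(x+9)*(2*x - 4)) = 3/(6688*(x + 9)) - 3/(880*(x - 2)) + 1/(160*(x - 7)) - 1/(304*(x - 10))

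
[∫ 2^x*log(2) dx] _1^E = -2 + 2^E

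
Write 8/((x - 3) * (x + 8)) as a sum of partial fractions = -8/(11*(x + 8)) + 8/(11*(x - 3))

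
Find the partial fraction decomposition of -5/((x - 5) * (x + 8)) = 5/(13*(x + 8)) - 5/(13*(x - 5))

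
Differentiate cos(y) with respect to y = -sin(y)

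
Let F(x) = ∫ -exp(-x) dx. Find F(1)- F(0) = -1 + exp(-1)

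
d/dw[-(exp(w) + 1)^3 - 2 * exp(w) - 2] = -3*exp(3*w) - 6*exp(2*w) - 5*exp(w)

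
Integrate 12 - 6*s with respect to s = -3*s^2 + 12*s + C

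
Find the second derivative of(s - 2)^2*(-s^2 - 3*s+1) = -12*s^2 + 6*s + 18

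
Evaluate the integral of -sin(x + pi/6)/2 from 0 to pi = -sqrt(3)/2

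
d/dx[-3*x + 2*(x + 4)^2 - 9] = 4*x + 13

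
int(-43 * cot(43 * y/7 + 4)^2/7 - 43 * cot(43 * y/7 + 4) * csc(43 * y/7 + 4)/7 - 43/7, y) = cot(43*y/7 + 4) + csc(43*y/7 + 4) + C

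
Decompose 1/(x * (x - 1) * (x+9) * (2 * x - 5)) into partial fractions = 8/(345*(2*x - 5)) - 1/(2070*(x + 9)) - 1/(30*(x - 1)) + 1/(45*x)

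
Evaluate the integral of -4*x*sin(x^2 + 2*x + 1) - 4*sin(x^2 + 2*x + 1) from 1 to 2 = 2*cos(9) - 2*cos(4)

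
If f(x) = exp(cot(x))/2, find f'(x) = -exp(1/tan(x))/(2*sin(x)^2)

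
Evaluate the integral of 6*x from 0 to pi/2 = 3*pi^2/4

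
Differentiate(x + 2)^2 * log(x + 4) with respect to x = (2*x^2*log(x + 4) + x^2 + 12*x*log(x + 4) + 4*x + 16*log(x + 4) + 4)/(x + 4)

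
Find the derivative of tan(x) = cos(x)^(-2)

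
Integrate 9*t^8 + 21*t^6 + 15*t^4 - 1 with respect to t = t^9 + 3*t^7 + 3*t^5 - t + C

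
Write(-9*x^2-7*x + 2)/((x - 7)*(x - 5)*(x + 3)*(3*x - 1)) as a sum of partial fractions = -9/(700*(3*x - 1)) + 29/(400*(x + 3)) + 129/(112*(x - 5)) - 61/(50*(x - 7))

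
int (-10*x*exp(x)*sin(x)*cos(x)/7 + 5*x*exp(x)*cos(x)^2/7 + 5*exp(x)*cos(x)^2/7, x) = 5*x*exp(x)*cos(x)^2/7 + C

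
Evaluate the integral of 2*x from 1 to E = -1 + exp(2)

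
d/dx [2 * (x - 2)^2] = 4*x - 8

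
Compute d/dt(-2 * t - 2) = -2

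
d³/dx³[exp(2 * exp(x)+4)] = 2*exp(x + 2*exp(x) + 4) + 12*exp(2*x + 2*exp(x) + 4) + 8*exp(3*x + 2*exp(x) + 4)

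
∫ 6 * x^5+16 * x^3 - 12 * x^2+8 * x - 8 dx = x^6 + 4*x^4 - 4*x^3 + 4*x^2 - 8*x + C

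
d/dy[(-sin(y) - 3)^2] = 2*(sin(y) + 3)*cos(y)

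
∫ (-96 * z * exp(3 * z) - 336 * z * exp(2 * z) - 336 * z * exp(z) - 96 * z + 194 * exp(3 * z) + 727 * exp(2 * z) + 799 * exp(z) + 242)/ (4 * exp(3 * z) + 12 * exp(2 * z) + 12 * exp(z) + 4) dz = ((2*z + 11)*(exp(z) + 1)^2 - 12*((2*z - 5)*(exp(z) + 1) + exp(z))^2 + (exp(z) + 1)*exp(z))/(4*(exp(z) + 1)^2) + C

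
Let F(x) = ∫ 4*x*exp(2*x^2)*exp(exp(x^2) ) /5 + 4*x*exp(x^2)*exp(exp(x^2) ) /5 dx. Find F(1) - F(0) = -2*E/5 + 2*exp(1 + E)/5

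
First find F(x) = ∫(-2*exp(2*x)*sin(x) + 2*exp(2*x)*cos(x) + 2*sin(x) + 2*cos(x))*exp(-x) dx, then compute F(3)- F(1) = 2*(-exp(-3) + exp(3))*cos(3) - 2*(E - exp(-1))*cos(1)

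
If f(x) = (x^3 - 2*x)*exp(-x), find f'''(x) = (-x^3 + 9*x^2 - 16*x)*exp(-x)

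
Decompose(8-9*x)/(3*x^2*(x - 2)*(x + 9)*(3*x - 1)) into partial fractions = -27/(28*(3*x - 1)) + 89/(74844*(x + 9)) - 1/(66*(x - 2)) + 163/(486*x) + 4/(27*x^2)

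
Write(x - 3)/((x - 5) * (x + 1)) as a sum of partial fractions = 2/(3*(x + 1)) + 1/(3*(x - 5))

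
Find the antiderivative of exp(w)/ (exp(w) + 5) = log(exp(w) + 5) + C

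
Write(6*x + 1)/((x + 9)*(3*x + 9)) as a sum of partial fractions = 53/(18*(x + 9)) - 17/(18*(x + 3))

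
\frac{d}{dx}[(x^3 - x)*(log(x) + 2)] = 3*x^2*log(x) + 7*x^2 - log(x) - 3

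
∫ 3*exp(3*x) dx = exp(3*x) + C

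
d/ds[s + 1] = 1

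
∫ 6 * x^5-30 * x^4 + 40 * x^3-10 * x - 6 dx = x^6 - 6*x^5 + 10*x^4 - 5*x^2 - 6*x + C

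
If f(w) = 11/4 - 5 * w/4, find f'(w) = -5/4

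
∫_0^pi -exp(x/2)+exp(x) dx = (-1 + exp(pi/2))^2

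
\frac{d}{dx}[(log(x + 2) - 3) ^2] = (2*log(x + 2) - 6)/(x + 2)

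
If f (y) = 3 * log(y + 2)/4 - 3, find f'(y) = 3/(4*y + 8)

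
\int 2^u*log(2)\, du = 2^u + C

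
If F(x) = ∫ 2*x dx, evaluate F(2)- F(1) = 3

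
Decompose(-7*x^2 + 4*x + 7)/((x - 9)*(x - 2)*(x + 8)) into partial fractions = -473/(170*(x + 8)) + 13/(70*(x - 2)) - 524/(119*(x - 9))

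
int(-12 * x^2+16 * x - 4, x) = -4*x^3 + 8*x^2 - 4*x + C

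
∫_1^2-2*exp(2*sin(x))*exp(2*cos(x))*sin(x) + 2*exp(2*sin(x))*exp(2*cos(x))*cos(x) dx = -exp(2*cos(1) + 2*sin(1)) + exp(2*cos(2) + 2*sin(2))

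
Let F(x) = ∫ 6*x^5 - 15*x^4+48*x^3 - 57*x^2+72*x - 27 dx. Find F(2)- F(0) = 98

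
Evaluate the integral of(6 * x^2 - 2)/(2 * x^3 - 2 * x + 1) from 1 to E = log(-2*E + 1 + 2*exp(3))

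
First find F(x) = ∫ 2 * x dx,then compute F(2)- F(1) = 3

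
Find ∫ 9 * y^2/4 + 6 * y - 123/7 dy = 3*y^3/4 + 3*y^2 - 123*y/7 + C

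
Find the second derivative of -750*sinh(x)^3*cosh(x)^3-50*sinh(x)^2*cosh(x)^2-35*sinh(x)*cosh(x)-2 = -5625*(cosh(2*x) - 1)^2*sinh(2*x)/2 - 200*(cosh(2*x) - 1)^2 - 1125*(cosh(2*x) + 1)^2*sinh(2*x)/2 + 4430*sinh(2*x) - 2250*sinh(4*x) - 400*cosh(2*x) + 300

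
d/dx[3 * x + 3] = 3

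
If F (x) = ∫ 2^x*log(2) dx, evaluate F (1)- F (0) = 1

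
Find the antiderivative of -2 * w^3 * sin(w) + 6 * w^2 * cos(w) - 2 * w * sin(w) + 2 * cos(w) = 2*w*(w^2 + 1)*cos(w) + C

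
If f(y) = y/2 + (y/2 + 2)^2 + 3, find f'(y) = y/2 + 5/2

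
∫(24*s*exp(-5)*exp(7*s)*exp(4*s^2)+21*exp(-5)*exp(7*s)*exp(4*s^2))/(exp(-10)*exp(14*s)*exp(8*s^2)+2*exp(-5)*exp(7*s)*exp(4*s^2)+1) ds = 3*exp(4*s^2 + 7*s - 5)/(exp(4*s^2 + 7*s - 5) + 1) + C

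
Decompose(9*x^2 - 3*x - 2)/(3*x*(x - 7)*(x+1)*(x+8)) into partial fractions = -299/(1260*(x + 8)) + 5/(84*(x + 1)) + 209/(1260*(x - 7)) + 1/(84*x)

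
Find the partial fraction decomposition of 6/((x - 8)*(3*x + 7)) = -18/(31*(3*x + 7)) + 6/(31*(x - 8))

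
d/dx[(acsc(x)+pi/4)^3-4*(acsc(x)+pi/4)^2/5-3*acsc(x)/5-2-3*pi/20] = (-240*acsc(x)^2 - 120*pi*acsc(x) + 128*acsc(x) - 15*pi^2 + 48 + 32*pi)/(80*x^2*sqrt(1 - 1/x^2))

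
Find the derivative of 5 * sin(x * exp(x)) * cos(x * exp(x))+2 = 5*(x + 1)*exp(x)*cos(2*x*exp(x))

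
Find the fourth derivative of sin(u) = sin(u)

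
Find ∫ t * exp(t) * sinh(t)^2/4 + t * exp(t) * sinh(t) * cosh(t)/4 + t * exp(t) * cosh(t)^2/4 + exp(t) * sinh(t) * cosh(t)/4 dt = t*exp(t)*sinh(2*t)/8 + C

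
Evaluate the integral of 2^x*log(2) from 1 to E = -2 + 2^E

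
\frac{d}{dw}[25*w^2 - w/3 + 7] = 50*w - 1/3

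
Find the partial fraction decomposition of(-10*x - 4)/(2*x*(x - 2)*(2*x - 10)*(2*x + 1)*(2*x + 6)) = -2/(275*(2*x + 1)) + 13/(2400*(x + 3)) + 1/(50*(x - 2)) - 9/(1760*(x - 5)) - 1/(60*x)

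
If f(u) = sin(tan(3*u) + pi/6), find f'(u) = 3*cos(tan(3*u) + pi/6)/cos(3*u)^2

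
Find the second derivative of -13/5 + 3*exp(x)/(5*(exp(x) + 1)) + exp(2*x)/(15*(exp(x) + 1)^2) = (-11*exp(3*x) + 4*exp(2*x) + 9*exp(x))/(15*exp(4*x) + 60*exp(3*x) + 90*exp(2*x) + 60*exp(x) + 15)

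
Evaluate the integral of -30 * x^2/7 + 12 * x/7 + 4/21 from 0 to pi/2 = -5*pi^3/28 + 2*pi/21 + 3*pi^2/14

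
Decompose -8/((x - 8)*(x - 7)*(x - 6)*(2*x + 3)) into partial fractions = 64/(4845*(2*x + 3)) - 4/(15*(x - 6)) + 8/(17*(x - 7)) - 4/(19*(x - 8))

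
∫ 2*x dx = x^2 + C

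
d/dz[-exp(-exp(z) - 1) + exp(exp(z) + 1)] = (exp(z) + exp(z + 2*exp(z) + 2))*exp(-exp(z) - 1)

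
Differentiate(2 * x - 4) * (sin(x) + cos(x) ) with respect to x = -2*x*sin(x) + 2*x*cos(x) + 6*sin(x) - 2*cos(x)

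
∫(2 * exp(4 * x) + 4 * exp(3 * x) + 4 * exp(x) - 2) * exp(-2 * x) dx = ((exp(x) + 2)*exp(x) - 1)^2*exp(-2*x) + C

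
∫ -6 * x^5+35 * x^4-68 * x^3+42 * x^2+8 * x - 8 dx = -x^6 + 7*x^5 - 17*x^4 + 14*x^3 + 4*x^2 - 8*x + C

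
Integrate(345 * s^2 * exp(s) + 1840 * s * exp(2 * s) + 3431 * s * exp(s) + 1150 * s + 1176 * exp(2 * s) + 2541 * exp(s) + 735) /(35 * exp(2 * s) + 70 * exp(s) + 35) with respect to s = (8*exp(s) + 5)*(115*s^2 + 147*s + 210)/(35*(exp(s) + 1)) + C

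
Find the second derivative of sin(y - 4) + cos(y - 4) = -sin(y - 4) - cos(y - 4)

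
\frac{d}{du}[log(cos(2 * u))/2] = -tan(2*u)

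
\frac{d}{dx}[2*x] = 2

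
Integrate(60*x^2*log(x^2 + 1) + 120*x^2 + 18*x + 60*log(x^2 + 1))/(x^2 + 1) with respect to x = 3*(20*x + 3)*log(x^2 + 1) + C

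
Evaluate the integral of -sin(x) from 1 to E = cos(E) - cos(1)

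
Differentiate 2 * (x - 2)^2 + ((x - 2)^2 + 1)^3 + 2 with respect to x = 6*x^5 - 60*x^4 + 252*x^3 - 552*x^2 + 634*x - 308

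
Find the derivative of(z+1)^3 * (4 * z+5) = 16*z^3 + 51*z^2 + 54*z + 19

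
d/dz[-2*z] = -2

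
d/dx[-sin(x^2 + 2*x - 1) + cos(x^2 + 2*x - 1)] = -2*x*sin(x^2 + 2*x - 1) - 2*x*cos(x^2 + 2*x - 1) - 2*sin(x^2 + 2*x - 1) - 2*cos(x^2 + 2*x - 1)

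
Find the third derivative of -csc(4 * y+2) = 384*cot(4*y + 2)^3*csc(4*y + 2) + 320*cot(4*y + 2)*csc(4*y + 2)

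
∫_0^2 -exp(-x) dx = -1 + exp(-2)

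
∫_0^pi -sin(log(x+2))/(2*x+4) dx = -cos(log(2))/2 + cos(log(2 + pi))/2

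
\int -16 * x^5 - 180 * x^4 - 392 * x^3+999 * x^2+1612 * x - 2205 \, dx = -8*x^6/3 - 36*x^5 - 98*x^4 + 333*x^3 + 806*x^2 - 2205*x + C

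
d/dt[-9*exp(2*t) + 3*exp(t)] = -18*exp(2*t) + 3*exp(t)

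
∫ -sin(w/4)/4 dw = cos(w/4) + C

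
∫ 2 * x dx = x^2 + C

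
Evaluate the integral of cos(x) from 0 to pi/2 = 1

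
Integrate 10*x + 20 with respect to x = 5*x^2 + 20*x + C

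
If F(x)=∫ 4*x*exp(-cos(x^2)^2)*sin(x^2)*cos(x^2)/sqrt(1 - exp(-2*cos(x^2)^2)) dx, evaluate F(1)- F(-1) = 0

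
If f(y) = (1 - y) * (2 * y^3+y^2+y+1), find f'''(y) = 6 - 48*y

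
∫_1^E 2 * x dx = -1 + exp(2)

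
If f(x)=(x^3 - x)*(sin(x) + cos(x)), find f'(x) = sqrt(2)*(x^3*cos(x + pi/4) + 3*x^2*sin(x + pi/4) - x*cos(x + pi/4) - sin(x + pi/4))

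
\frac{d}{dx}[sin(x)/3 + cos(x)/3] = -sin(x)/3 + cos(x)/3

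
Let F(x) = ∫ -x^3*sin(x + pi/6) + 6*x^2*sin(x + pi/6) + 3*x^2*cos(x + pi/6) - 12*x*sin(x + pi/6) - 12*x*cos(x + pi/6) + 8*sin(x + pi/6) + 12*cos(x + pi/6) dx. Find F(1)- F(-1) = 14*sin(1) + 13*sqrt(3)*cos(1)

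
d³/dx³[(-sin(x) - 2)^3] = 3*(16*sin(x) - 9*cos(x)^2 + 11)*cos(x)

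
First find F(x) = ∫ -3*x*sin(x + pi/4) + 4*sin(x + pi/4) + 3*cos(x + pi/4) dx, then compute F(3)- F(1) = 5*cos(pi/4 + 3) + cos(pi/4 + 1)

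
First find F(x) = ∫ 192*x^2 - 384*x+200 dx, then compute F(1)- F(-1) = 528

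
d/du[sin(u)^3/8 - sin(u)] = -(3*cos(u)^2 + 5)*cos(u)/8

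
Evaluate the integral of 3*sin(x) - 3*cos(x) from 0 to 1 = -3*sin(1) - 3*cos(1) + 3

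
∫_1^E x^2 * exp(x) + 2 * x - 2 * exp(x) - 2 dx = 1 + E + (-1 + (-1 + E)^2)*(1 + exp(E))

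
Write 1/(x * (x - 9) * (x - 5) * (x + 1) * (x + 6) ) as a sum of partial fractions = 1/(4950*(x + 6)) - 1/(300*(x + 1)) - 1/(1320*(x - 5)) + 1/(5400*(x - 9)) + 1/(270*x)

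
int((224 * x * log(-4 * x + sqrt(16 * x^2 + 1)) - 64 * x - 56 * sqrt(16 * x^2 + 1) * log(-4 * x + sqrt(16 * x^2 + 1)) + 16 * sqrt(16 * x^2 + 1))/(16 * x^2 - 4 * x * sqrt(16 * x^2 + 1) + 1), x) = (7*log(-4*x + sqrt(16*x^2 + 1)) - 4)*log(-4*x + sqrt(16*x^2 + 1)) + C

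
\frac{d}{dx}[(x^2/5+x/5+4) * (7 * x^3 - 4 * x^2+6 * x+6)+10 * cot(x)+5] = 7*x^4 + 12*x^3/5 + 426*x^2/5 - 136*x/5 - 10*cot(x)^2 + 76/5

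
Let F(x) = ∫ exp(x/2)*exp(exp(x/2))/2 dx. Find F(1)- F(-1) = -exp(exp(-1/2)) + exp(exp(1/2))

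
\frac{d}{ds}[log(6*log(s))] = 1/(s*log(s))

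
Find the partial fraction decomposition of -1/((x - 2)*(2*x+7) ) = 2/(11*(2*x + 7)) - 1/(11*(x - 2))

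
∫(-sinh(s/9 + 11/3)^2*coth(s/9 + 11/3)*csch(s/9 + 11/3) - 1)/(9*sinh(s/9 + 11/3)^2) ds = coth(s/9 + 11/3) + csch(s/9 + 11/3) + C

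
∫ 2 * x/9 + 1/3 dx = x^2/9 + x/3 + C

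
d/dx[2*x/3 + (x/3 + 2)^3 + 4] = x^2/9 + 4*x/3 + 14/3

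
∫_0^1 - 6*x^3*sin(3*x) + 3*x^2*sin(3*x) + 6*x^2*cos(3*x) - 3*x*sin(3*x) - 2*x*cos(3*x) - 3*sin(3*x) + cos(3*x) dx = 3*cos(3) - 1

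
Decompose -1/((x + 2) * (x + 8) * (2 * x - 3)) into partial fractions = -4/(133*(2*x - 3)) - 1/(114*(x + 8)) + 1/(42*(x + 2))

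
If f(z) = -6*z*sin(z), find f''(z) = 6*z*sin(z) - 12*cos(z)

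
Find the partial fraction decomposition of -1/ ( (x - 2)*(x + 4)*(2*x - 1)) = 4/(27*(2*x - 1)) - 1/(54*(x + 4)) - 1/(18*(x - 2))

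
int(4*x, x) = 2*x^2 + C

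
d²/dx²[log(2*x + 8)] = -1/(x^2 + 8*x + 16)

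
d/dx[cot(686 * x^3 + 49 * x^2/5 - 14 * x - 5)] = 14*(-147*x^2 - 7*x/5 + 1)/sin(686*x^3 + 49*x^2/5 - 14*x - 5)^2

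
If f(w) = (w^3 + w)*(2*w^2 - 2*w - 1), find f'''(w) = 120*w^2 - 48*w + 6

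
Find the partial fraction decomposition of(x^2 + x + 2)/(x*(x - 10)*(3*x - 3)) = -4/(27*(x - 1)) + 56/(135*(x - 10)) + 1/(15*x)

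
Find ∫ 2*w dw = w^2 + C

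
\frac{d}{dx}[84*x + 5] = 84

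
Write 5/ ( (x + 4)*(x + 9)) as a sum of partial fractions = -1/(x + 9) + 1/(x + 4)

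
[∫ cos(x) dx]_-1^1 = 2*sin(1)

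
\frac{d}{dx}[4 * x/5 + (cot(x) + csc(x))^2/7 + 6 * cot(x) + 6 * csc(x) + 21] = 4/5 + 2/(7*sin(x)) - 6*cos(x)/sin(x)^2 - 6/sin(x)^2 - 4*cos(x)/(7*sin(x)^3) - 4/(7*sin(x)^3)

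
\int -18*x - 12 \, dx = -9*x^2 - 12*x + C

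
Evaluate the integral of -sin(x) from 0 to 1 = -1 + cos(1)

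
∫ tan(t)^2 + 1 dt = tan(t) + C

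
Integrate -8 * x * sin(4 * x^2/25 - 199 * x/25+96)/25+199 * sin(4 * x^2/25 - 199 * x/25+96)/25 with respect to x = cos(4*x^2/25 - 199*x/25 + 96) + C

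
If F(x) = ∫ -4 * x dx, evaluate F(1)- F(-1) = 0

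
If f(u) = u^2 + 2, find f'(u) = 2*u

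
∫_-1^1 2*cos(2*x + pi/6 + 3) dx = -sin(pi/6 + 1) + sin(pi/6 + 5)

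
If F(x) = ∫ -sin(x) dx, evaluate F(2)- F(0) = -1 + cos(2)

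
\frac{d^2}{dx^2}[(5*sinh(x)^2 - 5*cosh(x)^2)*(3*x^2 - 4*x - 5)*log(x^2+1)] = -(30*x^4*log(x^2 + 1) + 90*x^4 - 40*x^3 + 60*x^2*log(x^2 + 1) + 200*x^2 - 120*x + 30*log(x^2 + 1) - 50)/(x^4 + 2*x^2 + 1)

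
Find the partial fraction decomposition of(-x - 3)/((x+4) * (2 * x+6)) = -1/(2*(x + 4))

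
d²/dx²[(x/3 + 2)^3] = 2*x/9 + 4/3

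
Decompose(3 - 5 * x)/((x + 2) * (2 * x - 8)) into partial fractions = -13/(12*(x + 2)) - 17/(12*(x - 4))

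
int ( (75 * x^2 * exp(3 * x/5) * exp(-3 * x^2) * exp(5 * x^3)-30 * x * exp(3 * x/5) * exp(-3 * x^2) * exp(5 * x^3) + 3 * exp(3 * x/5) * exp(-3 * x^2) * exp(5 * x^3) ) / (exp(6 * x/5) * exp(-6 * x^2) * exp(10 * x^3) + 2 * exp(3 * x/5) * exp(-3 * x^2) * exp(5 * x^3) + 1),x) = (7*exp(x*(25*x^2 - 15*x + 3)/5) + 2)/(exp(x*(25*x^2 - 15*x + 3)/5) + 1) + C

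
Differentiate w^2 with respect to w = 2*w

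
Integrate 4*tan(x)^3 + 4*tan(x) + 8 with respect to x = 8*x + 2*tan(x)^2 + C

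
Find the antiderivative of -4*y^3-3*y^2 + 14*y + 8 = -y^4 - y^3 + 7*y^2 + 8*y + C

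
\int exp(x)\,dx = exp(x) + C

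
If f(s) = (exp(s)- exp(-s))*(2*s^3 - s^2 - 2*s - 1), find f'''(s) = (2*s^3*exp(2*s) + 2*s^3 + 17*s^2*exp(2*s) - 19*s^2 + 28*s*exp(2*s) + 40*s - exp(2*s) - 13)*exp(-s)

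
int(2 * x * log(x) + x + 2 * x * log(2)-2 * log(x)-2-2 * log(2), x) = ((x - 1)^2 - 1)*log(2*x) + C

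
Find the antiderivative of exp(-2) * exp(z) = exp(z - 2) + C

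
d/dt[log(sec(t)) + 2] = tan(t)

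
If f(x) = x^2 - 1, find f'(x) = 2*x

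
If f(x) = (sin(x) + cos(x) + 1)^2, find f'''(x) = -8*cos(2*x) - 2*sqrt(2)*cos(x + pi/4)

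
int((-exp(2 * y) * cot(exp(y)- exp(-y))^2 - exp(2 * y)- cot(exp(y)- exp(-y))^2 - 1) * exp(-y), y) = cot(2*sinh(y)) + C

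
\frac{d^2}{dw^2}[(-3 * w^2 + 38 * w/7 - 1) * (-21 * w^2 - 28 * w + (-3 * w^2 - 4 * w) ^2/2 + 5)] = -405*w^4 - 1620*w^3/7 + 8370*w^2/7 + 60*w/7 - 308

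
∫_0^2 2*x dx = 4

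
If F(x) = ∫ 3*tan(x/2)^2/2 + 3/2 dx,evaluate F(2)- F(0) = 3*tan(1)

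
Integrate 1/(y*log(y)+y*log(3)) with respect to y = log(log(3*y)) + C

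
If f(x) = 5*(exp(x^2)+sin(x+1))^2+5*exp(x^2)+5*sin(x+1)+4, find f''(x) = 80*x^2*exp(2*x^2) + 40*x^2*exp(x^2)*sin(x + 1) + 20*x^2*exp(x^2) + 40*x*exp(x^2)*cos(x + 1) + 20*exp(2*x^2) + 10*exp(x^2)*sin(x + 1) + 10*exp(x^2) - 5*sin(x + 1) + 10*cos(2*x + 2)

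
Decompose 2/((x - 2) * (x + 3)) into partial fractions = -2/(5*(x + 3)) + 2/(5*(x - 2))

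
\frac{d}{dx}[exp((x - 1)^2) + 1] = 2*x*exp(x^2 - 2*x + 1) - 2*exp(x^2 - 2*x + 1)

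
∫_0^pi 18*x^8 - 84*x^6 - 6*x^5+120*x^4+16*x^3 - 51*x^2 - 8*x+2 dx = -(-2*pi + pi^3)^2 - pi^3 + 2*pi + 2*(-2*pi + pi^3)^3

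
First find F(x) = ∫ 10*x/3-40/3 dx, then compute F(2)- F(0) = -20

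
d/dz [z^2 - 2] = 2*z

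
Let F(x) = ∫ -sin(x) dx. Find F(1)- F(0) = -1 + cos(1)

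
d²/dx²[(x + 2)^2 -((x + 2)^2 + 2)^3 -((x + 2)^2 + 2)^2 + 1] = -30*x^4 - 240*x^3 - 804*x^2 - 1296*x - 846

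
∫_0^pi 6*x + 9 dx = -3*pi*(-pi - 3)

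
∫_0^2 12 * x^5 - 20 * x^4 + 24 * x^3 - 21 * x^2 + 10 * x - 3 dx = 54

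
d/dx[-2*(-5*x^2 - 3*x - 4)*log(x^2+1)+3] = (20*x^3*log(x^2 + 1) + 20*x^3 + 6*x^2*log(x^2 + 1) + 12*x^2 + 20*x*log(x^2 + 1) + 16*x + 6*log(x^2 + 1))/(x^2 + 1)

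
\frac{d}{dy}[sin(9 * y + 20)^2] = 9*sin(18*y + 40)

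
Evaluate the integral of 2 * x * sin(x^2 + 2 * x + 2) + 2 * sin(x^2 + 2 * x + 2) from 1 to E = cos(5) - cos(1 + (1 + E)^2)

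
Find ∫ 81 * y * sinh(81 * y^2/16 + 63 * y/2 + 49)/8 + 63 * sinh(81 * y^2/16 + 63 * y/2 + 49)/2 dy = cosh((9*y + 28)^2/16) + C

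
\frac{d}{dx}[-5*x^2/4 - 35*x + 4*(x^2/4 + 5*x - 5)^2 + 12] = x^3 + 30*x^2 + 355*x/2 - 235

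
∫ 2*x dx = x^2 + C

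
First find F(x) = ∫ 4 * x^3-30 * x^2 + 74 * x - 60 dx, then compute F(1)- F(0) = -32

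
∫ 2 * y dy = y^2 + C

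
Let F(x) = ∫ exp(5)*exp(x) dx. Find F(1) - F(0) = -exp(5) + exp(6)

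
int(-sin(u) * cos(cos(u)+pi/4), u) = sin(cos(u) + pi/4) + C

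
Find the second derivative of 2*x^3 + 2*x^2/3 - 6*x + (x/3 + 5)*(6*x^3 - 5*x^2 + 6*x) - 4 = 24*x^2 + 182*x - 134/3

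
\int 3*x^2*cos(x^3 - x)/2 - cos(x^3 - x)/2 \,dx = sin(x^3 - x)/2 + C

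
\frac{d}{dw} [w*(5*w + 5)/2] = 5*w + 5/2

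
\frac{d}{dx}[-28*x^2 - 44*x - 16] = -56*x - 44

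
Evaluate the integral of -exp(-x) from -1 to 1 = -E + exp(-1)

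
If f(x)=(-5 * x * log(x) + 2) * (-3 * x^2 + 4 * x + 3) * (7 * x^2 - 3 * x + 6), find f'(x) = 525*x^4*log(x) + 105*x^4 - 740*x^3*log(x) - 353*x^3 + 135*x^2*log(x) + 267*x^2 - 150*x*log(x) - 111*x - 90*log(x) - 60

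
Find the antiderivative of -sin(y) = cos(y) + C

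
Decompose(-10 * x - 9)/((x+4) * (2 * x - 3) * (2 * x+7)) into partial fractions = -26/(5*(2*x + 7)) - 24/(55*(2*x - 3)) + 31/(11*(x + 4))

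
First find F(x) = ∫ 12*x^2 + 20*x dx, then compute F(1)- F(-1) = 8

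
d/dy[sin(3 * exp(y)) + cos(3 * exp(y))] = 3*sqrt(2)*exp(y)*cos(3*exp(y) + pi/4)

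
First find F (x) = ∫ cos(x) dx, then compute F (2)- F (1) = -sin(1) + sin(2)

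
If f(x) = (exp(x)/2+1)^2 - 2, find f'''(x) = 2*exp(2*x) + exp(x)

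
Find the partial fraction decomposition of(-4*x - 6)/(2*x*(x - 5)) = -13/(5*(x - 5)) + 3/(5*x)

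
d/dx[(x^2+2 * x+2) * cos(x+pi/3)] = -x^2*sin(x + pi/3) - 2*sqrt(2)*x*sin(x + pi/12) - 2*sqrt(2)*sin(x + pi/12)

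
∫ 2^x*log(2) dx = 2^x + C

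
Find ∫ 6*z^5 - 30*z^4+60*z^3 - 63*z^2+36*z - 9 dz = z^6 - 6*z^5 + 15*z^4 - 21*z^3 + 18*z^2 - 9*z + C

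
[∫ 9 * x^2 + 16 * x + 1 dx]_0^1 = 12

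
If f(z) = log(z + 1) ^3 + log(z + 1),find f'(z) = (3*log(z + 1)^2 + 1)/(z + 1)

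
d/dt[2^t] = 2^t*log(2)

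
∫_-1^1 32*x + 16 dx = 32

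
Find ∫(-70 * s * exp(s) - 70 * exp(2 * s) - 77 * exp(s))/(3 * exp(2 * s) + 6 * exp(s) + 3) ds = 7*(-10*s - 1)*exp(s)/(3*(exp(s) + 1)) + C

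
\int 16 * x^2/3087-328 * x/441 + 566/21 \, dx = 16*x^3/9261 - 164*x^2/441 + 566*x/21 + C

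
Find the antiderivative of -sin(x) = cos(x) + C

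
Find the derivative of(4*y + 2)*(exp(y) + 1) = 4*y*exp(y) + 6*exp(y) + 4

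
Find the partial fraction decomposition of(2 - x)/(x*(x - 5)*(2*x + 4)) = 1/(7*(x + 2)) - 3/(70*(x - 5)) - 1/(10*x)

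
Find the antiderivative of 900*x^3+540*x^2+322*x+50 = 225*x^4 + 180*x^3 + 161*x^2 + 50*x + C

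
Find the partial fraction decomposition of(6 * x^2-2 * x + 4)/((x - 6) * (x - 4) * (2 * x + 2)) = 6/(35*(x + 1)) - 23/(5*(x - 4)) + 52/(7*(x - 6))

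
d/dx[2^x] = 2^x*log(2)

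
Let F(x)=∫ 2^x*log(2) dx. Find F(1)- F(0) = 1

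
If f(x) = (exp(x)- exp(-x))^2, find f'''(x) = (8*exp(4*x) - 8)*exp(-2*x)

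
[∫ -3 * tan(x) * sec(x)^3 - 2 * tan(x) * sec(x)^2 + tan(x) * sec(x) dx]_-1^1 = 0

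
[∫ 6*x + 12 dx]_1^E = -27 + 3*(2 + E)^2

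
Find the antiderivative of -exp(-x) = exp(-x) + C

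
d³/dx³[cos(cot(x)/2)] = -sin(cot(x)/2)*cot(x)^6/8 + 21*sin(cot(x)/2)*cot(x)^4/8 + 29*sin(cot(x)/2)*cot(x)^2/8 + 7*sin(cot(x)/2)/8 + 3*cos(cot(x)/2)*cot(x)^5/2 + 3*cos(cot(x)/2)*cot(x)^3 + 3*cos(cot(x)/2)*cot(x)/2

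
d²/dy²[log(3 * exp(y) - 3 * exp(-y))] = -4*exp(2*y)/(exp(4*y) - 2*exp(2*y) + 1)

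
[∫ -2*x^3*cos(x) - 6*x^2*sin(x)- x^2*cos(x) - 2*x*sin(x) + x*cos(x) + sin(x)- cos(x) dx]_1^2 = -19*sin(2) + 3*sin(1)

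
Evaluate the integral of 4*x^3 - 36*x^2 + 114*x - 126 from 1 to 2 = -24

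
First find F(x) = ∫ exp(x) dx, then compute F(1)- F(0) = -1 + E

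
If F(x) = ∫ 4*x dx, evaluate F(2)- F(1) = 6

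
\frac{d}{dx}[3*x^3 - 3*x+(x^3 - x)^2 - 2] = 6*x^5 - 8*x^3 + 9*x^2 + 2*x - 3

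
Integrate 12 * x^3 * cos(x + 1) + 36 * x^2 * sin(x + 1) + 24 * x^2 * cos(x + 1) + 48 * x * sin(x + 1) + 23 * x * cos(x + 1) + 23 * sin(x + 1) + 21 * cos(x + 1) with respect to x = (2*x + 3)*(6*x^2 + 3*x + 7)*sin(x + 1) + C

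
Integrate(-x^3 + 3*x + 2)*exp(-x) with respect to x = (x + 1)^3*exp(-x) + C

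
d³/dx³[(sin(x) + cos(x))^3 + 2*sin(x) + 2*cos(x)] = -sqrt(2)*(27*sin(3*x + pi/4) + 7*cos(x + pi/4))/2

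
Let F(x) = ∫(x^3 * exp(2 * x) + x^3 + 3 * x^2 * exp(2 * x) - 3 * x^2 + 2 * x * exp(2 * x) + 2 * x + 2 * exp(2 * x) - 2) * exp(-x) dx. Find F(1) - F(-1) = 0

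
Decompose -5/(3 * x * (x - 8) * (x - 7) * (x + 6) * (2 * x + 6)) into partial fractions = -5/(19656*(x + 6)) + 1/(1188*(x + 3)) + 1/(1092*(x - 7)) - 5/(7392*(x - 8)) - 5/(6048*x)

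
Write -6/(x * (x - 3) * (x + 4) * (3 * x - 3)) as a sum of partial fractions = 1/(70*(x + 4)) + 1/(5*(x - 1)) - 1/(21*(x - 3)) - 1/(6*x)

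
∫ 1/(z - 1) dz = log(3*z - 3) + C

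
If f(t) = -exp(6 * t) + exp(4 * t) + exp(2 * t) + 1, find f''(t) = -36*exp(6*t) + 16*exp(4*t) + 4*exp(2*t)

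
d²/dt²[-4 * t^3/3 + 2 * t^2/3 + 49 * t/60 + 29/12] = 4/3 - 8*t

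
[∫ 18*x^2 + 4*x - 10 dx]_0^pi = -4 + (-2 + 3*pi)*(-2 + 2*pi + 2*pi^2)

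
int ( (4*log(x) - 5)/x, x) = 2*(log(x) - 1)^2 - log(x) + C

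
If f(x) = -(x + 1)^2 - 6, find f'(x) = -2*x - 2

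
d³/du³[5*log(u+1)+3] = 10/(u^3 + 3*u^2 + 3*u + 1)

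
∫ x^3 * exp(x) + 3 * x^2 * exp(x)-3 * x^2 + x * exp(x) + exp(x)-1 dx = x*(x^2 + 1)*(exp(x) - 1) + C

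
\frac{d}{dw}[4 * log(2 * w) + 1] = 4/w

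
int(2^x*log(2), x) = 2^x + C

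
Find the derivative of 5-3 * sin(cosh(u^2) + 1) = -6*u*cos(cosh(u^2) + 1)*sinh(u^2)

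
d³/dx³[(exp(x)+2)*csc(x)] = 2*(-exp(x) - exp(x)*cos(x)/sin(x) + 3*exp(x)/sin(x)^2 - 3*exp(x)*cos(x)/sin(x)^3 + cos(x)/sin(x) - 6*cos(x)/sin(x)^3)/sin(x)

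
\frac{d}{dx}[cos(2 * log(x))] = -2*sin(2*log(x))/x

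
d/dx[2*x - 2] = 2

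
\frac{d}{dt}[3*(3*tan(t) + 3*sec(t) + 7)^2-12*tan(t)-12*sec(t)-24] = 6*(9*sin(t)^2/cos(t) + 19*sin(t) + 18*sin(t)/cos(t) + 19 + 9/cos(t))/cos(t)^2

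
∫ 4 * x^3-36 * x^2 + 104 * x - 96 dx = x^4 - 12*x^3 + 52*x^2 - 96*x + C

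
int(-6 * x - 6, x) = -3*x^2 - 6*x + C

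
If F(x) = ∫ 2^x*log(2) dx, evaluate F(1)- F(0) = 1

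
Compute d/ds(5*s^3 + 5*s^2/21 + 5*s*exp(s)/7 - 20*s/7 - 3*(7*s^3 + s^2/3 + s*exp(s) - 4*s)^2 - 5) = -882*s^5 - 42*s^4*exp(s) - 70*s^4 - 170*s^3*exp(s) + 2012*s^3/3 - 6*s^2*exp(2*s) + 18*s^2*exp(s) + 39*s^2 - 6*s*exp(2*s) + 341*s*exp(s)/7 - 2006*s/21 + 5*exp(s)/7 - 20/7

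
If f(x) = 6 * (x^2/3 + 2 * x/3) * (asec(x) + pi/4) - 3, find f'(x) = (4*x^2*sqrt(1 - 1/x^2)*asec(x) + pi*x^2*sqrt(1 - 1/x^2) + 4*x*sqrt(1 - 1/x^2)*asec(x) + pi*x*sqrt(1 - 1/x^2) + 2*x + 4)/(x*sqrt(1 - 1/x^2))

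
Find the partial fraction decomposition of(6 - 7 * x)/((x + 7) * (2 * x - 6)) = -11/(4*(x + 7)) - 3/(4*(x - 3))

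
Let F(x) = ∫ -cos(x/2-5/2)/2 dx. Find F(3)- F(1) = -sin(2) + sin(1)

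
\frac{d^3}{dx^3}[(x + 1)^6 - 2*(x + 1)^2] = 120*x^3 + 360*x^2 + 360*x + 120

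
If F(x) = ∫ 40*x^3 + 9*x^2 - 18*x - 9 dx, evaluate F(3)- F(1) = 788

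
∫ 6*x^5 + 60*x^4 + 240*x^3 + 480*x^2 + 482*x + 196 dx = x^6 + 12*x^5 + 60*x^4 + 160*x^3 + 241*x^2 + 196*x + C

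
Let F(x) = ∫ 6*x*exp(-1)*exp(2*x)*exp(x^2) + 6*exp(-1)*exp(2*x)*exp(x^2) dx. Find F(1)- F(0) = -3*exp(-1) + 3*exp(2)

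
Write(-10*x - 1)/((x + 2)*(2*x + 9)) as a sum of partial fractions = -88/(5*(2*x + 9)) + 19/(5*(x + 2))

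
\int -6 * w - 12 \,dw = -3*w^2 - 12*w + C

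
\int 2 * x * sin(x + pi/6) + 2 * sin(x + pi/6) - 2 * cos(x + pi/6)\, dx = (-2*x - 2)*cos(x + pi/6) + C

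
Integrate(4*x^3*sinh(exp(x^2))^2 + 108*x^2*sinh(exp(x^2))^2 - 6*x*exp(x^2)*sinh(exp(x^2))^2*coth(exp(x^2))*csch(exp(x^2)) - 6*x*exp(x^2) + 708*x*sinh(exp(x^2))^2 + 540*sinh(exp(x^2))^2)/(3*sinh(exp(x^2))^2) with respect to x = x^4/3 + 12*x^3 + 118*x^2 + 180*x + coth(exp(x^2)) + csch(exp(x^2)) + C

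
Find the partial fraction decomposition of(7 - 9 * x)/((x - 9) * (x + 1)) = -8/(5*(x + 1)) - 37/(5*(x - 9))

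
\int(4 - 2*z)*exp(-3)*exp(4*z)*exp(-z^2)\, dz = exp(1 - (z - 2)^2) + C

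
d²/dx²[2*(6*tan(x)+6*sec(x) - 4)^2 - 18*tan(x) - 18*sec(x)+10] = 6*(552*sin(x) - 76*sin(2*x) - 24*sin(3*x) - 95*cos(x) + 144*cos(2*x)*tan(x)^2 - 48*cos(2*x) + 19*cos(3*x) + 144*tan(x)^2 + 240)/(cos(2*x) + 1)^2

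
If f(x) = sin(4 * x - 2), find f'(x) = 4*cos(4*x - 2)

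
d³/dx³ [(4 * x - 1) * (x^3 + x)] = 96*x - 6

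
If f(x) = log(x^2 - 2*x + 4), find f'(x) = (2*x - 2)/(x^2 - 2*x + 4)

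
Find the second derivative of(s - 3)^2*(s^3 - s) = 20*s^3 - 72*s^2 + 48*s + 12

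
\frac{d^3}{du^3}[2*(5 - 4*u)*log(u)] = (8*u + 20)/u^3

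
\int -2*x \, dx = -x^2 + C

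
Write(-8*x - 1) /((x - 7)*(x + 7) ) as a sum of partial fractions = -55/(14*(x + 7)) - 57/(14*(x - 7))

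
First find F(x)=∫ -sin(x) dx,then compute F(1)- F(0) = -1 + cos(1)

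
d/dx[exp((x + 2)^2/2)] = x*exp(x^2/2 + 2*x + 2) + 2*exp(x^2/2 + 2*x + 2)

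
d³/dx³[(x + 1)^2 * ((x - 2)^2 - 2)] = 24*x - 12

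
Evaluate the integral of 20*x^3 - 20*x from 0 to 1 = -5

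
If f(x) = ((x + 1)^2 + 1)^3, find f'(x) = 6*x^5 + 30*x^4 + 72*x^3 + 96*x^2 + 72*x + 24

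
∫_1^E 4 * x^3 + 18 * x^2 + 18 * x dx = -16 + (-3*E - exp(2))^2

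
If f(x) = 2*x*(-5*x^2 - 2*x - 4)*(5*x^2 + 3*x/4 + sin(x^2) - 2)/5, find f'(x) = -4*x^4*cos(x^2) - 50*x^4 - 8*x^3*cos(x^2)/5 - 22*x^3 - 6*x^2*sin(x^2) - 16*x^2*cos(x^2)/5 - 69*x^2/5 - 8*x*sin(x^2)/5 + 4*x/5 - 8*sin(x^2)/5 + 16/5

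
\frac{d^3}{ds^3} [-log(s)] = -2/s^3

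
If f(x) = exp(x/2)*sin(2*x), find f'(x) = (sin(2*x)/2 + 2*cos(2*x))*exp(x/2)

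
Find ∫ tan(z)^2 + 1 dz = tan(z) + C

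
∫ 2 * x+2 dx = x^2 + 2*x + C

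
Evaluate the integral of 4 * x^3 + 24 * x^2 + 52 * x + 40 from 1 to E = -100 + (1 + (2 + E)^2)^2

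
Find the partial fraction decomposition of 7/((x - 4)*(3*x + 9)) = -1/(3*(x + 3)) + 1/(3*(x - 4))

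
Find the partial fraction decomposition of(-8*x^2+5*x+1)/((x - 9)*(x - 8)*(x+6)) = -317/(210*(x + 6)) + 471/(14*(x - 8)) - 602/(15*(x - 9))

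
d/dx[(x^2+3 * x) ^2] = 4*x^3 + 18*x^2 + 18*x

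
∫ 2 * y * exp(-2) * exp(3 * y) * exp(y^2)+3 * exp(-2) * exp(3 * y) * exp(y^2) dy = exp(y^2 + 3*y - 2) + C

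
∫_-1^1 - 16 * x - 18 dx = -36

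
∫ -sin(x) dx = cos(x) + C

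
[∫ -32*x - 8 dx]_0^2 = -80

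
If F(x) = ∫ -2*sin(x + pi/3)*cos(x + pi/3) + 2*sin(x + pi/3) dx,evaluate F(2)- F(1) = -(-1 + cos(1 + pi/3))^2 + (-1 + cos(pi/3 + 2))^2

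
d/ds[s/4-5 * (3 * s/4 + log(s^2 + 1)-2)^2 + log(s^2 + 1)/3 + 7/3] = (-135*s^3 - 180*s^2*log(s^2 + 1) + 6*s^2 - 480*s*log(s^2 + 1) + 841*s - 180*log(s^2 + 1) + 366)/(24*s^2 + 24)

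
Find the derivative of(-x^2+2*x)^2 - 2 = 4*x^3 - 12*x^2 + 8*x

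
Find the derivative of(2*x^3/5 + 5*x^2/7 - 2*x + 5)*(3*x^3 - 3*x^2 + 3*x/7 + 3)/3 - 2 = 12*x^5/5 + 11*x^4/7 - 372*x^3/35 + 5514*x^2/245 - 64*x/7 - 9/7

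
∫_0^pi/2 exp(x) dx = -1 + exp(pi/2)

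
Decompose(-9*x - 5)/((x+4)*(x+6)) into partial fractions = -49/(2*(x + 6)) + 31/(2*(x + 4))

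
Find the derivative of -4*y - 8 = -4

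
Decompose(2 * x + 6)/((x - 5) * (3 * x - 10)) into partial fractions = -38/(5*(3*x - 10)) + 16/(5*(x - 5))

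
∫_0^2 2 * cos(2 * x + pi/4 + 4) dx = sin(pi/4 + 8) - sin(pi/4 + 4)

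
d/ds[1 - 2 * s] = -2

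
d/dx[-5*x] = -5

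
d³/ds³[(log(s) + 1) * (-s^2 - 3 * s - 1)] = (-2*s^2 + 3*s - 2)/s^3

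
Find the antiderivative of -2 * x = -x^2 + C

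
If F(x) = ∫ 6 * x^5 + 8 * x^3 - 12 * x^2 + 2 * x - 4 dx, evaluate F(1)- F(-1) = -16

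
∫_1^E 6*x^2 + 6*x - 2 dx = -3 + (1 - 2*E)*(-exp(2) - 2*E)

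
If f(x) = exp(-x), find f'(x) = -exp(-x)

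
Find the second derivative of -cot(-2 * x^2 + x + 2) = 2*(-16*x^2*cos(-2*x^2 + x + 2)/sin(-2*x^2 + x + 2) + 8*x*cos(-2*x^2 + x + 2)/sin(-2*x^2 + x + 2) - 2 - cos(-2*x^2 + x + 2)/sin(-2*x^2 + x + 2))/sin(-2*x^2 + x + 2)^2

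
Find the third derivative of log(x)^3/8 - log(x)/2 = (3*log(x)^2 - 9*log(x) - 1)/(4*x^3)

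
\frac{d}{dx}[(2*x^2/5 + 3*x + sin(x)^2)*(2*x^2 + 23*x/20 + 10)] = 16*x^3/5 + 2*x^2*sin(2*x) + 969*x^2/50 + 4*x*sin(x)^2 + 23*x*sin(2*x)/20 + 149*x/10 + 23*sin(x)^2/20 + 10*sin(2*x) + 30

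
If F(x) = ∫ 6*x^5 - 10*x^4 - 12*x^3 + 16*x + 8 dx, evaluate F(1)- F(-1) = 12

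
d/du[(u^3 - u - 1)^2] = 6*u^5 - 8*u^3 - 6*u^2 + 2*u + 2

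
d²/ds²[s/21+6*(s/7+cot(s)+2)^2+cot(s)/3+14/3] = 24*s*cot(s)^3/7 + 24*s*cot(s)/7 + 36*cot(s)^4 + 146*cot(s)^3/3 + 312*cot(s)^2/7 + 146*cot(s)/3 + 432/49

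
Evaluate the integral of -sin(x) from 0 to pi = -2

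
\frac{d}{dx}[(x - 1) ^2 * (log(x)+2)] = (2*x^2*log(x) + 5*x^2 - 2*x*log(x) - 6*x + 1)/x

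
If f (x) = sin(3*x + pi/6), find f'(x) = 3*cos(3*x + pi/6)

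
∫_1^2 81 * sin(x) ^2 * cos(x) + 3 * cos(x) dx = -27*sin(1)^3 - 3*sin(1) + 3*sin(2) + 27*sin(2)^3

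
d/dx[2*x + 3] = 2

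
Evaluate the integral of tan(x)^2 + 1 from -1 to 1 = 2*tan(1)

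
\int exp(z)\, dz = exp(z) + C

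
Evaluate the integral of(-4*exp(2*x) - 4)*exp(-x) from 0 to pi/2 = -4*exp(pi/2) + 4*exp(-pi/2)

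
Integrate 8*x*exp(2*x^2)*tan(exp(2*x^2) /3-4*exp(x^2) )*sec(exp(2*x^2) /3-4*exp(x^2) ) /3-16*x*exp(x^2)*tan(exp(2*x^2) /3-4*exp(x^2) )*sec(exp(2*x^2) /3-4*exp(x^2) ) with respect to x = 2*sec((exp(x^2) - 12)*exp(x^2)/3) + C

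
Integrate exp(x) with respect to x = exp(x) + C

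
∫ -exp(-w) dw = exp(-w) + C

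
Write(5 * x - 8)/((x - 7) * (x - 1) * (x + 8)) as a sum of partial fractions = -16/(45*(x + 8)) + 1/(18*(x - 1)) + 3/(10*(x - 7))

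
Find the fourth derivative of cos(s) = cos(s)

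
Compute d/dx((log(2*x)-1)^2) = (2*log(x) - 2 + 2*log(2))/x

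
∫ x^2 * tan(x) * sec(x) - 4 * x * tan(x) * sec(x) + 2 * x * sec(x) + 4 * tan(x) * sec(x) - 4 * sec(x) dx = (x - 2)^2*sec(x) + C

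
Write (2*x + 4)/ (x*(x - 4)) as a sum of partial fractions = 3/(x - 4) - 1/x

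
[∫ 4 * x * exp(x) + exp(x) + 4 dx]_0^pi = 6 + (-3 + 4*pi)*(1 + exp(pi))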